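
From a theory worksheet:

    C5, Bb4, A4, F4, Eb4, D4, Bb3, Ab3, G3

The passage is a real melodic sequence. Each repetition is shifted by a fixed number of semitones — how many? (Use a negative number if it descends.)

With a 3-note motive the entries are C5, F4, Bb3, each down a 5th from the previous.
Counting half-steps from C5 to F4: -7.

-7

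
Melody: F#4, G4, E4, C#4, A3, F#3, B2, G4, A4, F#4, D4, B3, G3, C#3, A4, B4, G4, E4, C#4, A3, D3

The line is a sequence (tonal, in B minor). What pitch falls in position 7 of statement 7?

Grouping in 7s, the 7th note of each cell is B2, C#3, D3.
Each moves up a 2nd. Continuing: E3 → F#3 → G3 → A3.

A3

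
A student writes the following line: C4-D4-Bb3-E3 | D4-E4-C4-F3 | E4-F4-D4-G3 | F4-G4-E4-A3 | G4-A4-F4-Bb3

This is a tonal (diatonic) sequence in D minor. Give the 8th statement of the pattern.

C5 D5 Bb4 E4

Unit = 4 notes; the statements start on C4, D4, E4, F4, G4, moving up a 2nd each time.
Continuing the starts: A4 → Bb4 → C5.
So cell 8 is C5 D5 Bb4 E4.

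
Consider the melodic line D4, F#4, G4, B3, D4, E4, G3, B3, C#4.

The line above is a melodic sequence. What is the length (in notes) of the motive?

3

9 notes total. Splitting into 3 groups of 3:
D4 F#4 G4 | B3 D4 E4 | G3 B3 C#4
That's a consistent down a 3rd shift per cell, and no other grouping gives one.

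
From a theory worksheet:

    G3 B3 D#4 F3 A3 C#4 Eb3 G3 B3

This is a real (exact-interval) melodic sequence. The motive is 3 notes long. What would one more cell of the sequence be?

Taking 3-note groups, the heads are G3, F3, Eb3: the pattern moves down a 2nd.
Statement 4 starts on Db3 and keeps the same exact contour: Db3 F3 A3.

Db3 F3 A3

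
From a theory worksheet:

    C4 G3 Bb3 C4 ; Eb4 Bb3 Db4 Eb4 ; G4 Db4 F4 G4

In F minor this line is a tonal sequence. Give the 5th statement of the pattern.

Db5 Ab4 C5 Db5

The 4-note cells begin on C4, Eb4, G4 — each up a 3rd from the last.
Continuing the starts: Bb4 → Db5.
So cell 5 is Db5 Ab4 C5 Db5.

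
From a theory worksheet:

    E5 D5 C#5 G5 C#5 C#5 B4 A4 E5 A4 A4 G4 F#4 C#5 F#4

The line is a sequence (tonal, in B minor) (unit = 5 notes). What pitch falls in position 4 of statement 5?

With 5-note cells, note 4 of each statement runs G5, E5, C#5.
Carrying that down a 3rd forward: A4 → F#4.

F#4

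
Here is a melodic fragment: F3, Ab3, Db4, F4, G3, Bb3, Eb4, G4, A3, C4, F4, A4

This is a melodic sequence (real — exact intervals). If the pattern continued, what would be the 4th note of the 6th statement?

With 4-note cells, note 4 of each statement runs F4, G4, A4.
Carrying that up a 2nd forward: B4 → C#5 → D#5.

D#5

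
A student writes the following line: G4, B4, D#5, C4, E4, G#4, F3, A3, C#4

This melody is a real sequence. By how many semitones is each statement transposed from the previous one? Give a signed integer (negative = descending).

Unit = 3 notes; the statements start on G4, C4, F3, moving down a 5th each time.
G4 to C4 spans -7 semitones.

-7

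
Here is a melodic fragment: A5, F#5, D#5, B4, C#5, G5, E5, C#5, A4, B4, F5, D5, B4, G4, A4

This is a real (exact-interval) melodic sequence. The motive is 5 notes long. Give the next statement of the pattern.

With a 5-note motive the entries are A5, G5, F5, each down a 2nd from the previous.
So cell 4 is Eb5 C5 A4 F4 G4.

Eb5 C5 A4 F4 G4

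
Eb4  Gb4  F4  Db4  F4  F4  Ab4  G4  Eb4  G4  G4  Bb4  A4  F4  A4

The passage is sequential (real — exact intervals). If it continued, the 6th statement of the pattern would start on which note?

C#5

Unit = 5 notes; the statements start on Eb4, F4, G4, moving up a 2nd each time.
Extending the heads up a 2nd: A4 → B4 → C#5.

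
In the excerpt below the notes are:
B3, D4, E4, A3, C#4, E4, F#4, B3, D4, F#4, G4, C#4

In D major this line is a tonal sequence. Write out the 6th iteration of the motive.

G4 B4 C#5 F#4

With a 4-note motive the entries are B3, C#4, D4, each up a 2nd from the previous.
Carrying on: E4 → F#4 → G4.
So cell 6 is G4 B4 C#5 F#4.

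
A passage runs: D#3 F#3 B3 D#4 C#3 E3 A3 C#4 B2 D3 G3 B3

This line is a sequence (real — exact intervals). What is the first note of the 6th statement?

The 4-note cells begin on D#3, C#3, B2 — each down a 2nd from the last.
Extending the heads down a 2nd: A2 → G2 → F2.

F2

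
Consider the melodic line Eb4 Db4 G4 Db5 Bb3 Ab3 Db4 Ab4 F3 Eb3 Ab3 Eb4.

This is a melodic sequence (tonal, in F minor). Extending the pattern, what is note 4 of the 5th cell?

With 4-note cells, note 4 of each statement runs Db5, Ab4, Eb4.
Carrying that down a 4th forward: Bb3 → F3.

F3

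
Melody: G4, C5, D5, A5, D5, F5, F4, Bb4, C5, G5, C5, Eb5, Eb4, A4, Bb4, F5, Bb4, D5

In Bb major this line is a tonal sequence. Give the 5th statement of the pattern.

With a 6-note motive the entries are G4, F4, Eb4, each down a 2nd from the previous.
Continuing the starts: D4 → C4.
From C4 the diatonic shape gives C4 F4 G4 D5 G4 Bb4.

C4 F4 G4 D5 G4 Bb4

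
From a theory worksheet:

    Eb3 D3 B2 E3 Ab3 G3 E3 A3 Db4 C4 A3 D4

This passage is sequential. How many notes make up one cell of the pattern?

Try groups of 4 (3 cells in 12 notes):
Eb3 D3 B2 E3 | Ab3 G3 E3 A3 | Db4 C4 A3 D4
Each cell is the previous one up a 4th — so the unit is 4 notes.

4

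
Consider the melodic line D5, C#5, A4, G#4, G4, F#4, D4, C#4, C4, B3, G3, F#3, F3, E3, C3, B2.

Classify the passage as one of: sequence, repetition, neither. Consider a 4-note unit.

sequence

Each 4-note cell is the previous one transposed down a 5th.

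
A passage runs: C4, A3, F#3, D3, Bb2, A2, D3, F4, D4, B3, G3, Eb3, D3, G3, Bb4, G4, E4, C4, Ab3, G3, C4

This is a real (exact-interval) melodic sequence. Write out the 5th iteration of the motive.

Taking 7-note groups, the heads are C4, F4, Bb4: the pattern moves up a 4th.
Carrying on: Eb5 → Ab5.
Statement 5 starts on Ab5 and keeps the same exact contour: Ab5 F5 D5 Bb4 Gb4 F4 Bb4.

Ab5 F5 D5 Bb4 Gb4 F4 Bb4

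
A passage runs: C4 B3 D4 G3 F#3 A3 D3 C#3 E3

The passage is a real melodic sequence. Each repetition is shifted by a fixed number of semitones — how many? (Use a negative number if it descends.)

With a 3-note motive the entries are C4, G3, D3, each down a 4th from the previous.
C4→G3 is 55 − 60 = -5 semitones.

-5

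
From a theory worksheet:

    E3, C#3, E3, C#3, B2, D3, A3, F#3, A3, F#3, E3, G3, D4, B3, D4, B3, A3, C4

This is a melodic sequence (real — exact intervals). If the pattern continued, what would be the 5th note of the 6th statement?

The unit is 6 notes. Position-5 pitches of the 3 shown cells: B2, E3, A3.
Extending up a 4th: D4 → G4 → C5.

C5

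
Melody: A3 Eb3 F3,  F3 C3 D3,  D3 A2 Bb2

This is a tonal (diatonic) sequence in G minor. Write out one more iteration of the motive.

Unit = 3 notes; the statements start on A3, F3, D3, moving down a 3rd each time.
So cell 4 is Bb2 F2 G2.

Bb2 F2 G2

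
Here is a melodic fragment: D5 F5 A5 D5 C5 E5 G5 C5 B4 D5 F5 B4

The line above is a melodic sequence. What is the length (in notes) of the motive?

There are 12 notes; a 4-note unit gives 3 cells:
D5 F5 A5 D5 | C5 E5 G5 C5 | B4 D5 F5 B4
Every group is a transposition down a 2nd of the one before; no shorter unit works.

4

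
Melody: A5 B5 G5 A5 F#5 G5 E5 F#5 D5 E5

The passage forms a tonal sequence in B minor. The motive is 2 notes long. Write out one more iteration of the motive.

The 2-note cells begin on A5, G5, F#5, E5, D5 — each down a 2nd from the last.
So cell 6 is C#5 D5.

C#5 D5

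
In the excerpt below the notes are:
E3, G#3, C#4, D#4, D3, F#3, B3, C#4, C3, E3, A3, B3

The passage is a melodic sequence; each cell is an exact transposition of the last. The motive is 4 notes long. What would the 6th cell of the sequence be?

Unit = 4 notes; the statements start on E3, D3, C3, moving down a 2nd each time.
Carrying on: Bb2 → Ab2 → Gb2.
Statement 6 starts on Gb2 and keeps the same exact contour: Gb2 Bb2 Eb3 F3.

Gb2 Bb2 Eb3 F3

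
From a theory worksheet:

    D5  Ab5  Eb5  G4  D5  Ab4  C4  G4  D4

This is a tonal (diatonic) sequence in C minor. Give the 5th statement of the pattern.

Unit = 3 notes; the statements start on D5, G4, C4, moving down a 5th each time.
Extending down a 5th: F3 → Bb2.
So cell 5 is Bb2 F3 C3.

Bb2 F3 C3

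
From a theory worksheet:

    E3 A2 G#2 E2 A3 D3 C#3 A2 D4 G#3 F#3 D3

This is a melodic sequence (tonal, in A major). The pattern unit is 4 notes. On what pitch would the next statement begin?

The 4-note cells begin on E3, A3, D4 — each up a 4th from the last.
The next head, up a 4th from D4, is G#4.

G#4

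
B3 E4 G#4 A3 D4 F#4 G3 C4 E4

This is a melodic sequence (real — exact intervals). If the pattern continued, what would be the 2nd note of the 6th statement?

Grouping in 3s, the 2nd note of each cell is E4, D4, C4.
Extending down a 2nd: Bb3 → Ab3 → Gb3.

Gb3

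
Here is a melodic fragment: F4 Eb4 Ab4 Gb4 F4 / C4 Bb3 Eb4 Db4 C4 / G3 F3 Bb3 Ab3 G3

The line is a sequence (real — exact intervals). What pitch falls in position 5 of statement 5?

The unit is 5 notes. Position-5 pitches of the 3 shown cells: F4, C4, G3.
Extending down a 4th: D3 → A2.

A2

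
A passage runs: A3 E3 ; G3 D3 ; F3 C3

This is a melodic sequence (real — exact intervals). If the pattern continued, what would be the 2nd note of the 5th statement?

Grouping in 2s, the 2nd note of each cell is E3, D3, C3.
Each moves down a 2nd. Continuing: Bb2 → Ab2.

Ab2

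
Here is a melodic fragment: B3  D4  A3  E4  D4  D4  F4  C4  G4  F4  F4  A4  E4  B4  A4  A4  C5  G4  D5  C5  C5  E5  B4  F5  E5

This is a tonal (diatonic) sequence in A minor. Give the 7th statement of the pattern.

G5 B5 F5 C6 B5

Unit = 5 notes; the statements start on B3, D4, F4, A4, C5, moving up a 3rd each time.
Carrying on: E5 → G5.
So cell 7 is G5 B5 F5 C6 B5.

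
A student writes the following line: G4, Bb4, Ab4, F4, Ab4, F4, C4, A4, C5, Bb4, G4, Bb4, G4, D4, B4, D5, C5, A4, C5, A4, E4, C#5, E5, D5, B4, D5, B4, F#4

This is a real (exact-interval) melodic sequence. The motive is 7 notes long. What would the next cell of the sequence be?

Unit = 7 notes; the statements start on G4, A4, B4, C#5, moving up a 2nd each time.
Statement 5 starts on D#5 and keeps the same exact contour: D#5 F#5 E5 C#5 E5 C#5 G#4.

D#5 F#5 E5 C#5 E5 C#5 G#4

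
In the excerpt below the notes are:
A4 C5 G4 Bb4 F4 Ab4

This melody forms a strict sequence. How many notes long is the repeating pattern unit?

2

Try groups of 2 (3 cells in 6 notes):
A4 C5 | G4 Bb4 | F4 Ab4
Every group is a transposition down a 2nd of the one before; no shorter unit works.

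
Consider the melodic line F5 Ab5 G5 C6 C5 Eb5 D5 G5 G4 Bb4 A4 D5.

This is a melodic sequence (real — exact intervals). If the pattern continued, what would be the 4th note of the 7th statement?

The unit is 4 notes. Position-4 pitches of the 3 shown cells: C6, G5, D5.
Each moves down a 4th. Continuing: A4 → E4 → B3 → F#3.

F#3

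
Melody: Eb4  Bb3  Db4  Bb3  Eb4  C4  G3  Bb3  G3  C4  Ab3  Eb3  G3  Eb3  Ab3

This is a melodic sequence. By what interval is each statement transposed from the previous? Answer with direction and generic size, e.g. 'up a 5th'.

Unit = 5 notes; the statements start on Eb4, C4, Ab3, moving down a 3rd each time.
From Eb4 to C4: down a 3rd.

down a 3rd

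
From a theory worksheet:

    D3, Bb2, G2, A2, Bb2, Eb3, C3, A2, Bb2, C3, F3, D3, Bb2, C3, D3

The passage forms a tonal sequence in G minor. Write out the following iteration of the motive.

G3 Eb3 C3 D3 Eb3

The 5-note cells begin on D3, Eb3, F3 — each up a 2nd from the last.
So cell 4 is G3 Eb3 C3 D3 Eb3.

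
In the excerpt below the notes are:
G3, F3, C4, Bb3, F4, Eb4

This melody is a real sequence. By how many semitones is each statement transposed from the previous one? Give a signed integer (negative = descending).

5

The 2-note cells begin on G3, C4, F4 — each up a 4th from the last.
G3 to C4 spans +5 semitones.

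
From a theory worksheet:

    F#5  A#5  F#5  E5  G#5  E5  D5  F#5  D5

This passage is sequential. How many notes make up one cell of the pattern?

There are 9 notes; a 3-note unit gives 3 cells:
F#5 A#5 F#5 | E5 G#5 E5 | D5 F#5 D5
Each cell is the previous one down a 2nd — so the unit is 3 notes.

3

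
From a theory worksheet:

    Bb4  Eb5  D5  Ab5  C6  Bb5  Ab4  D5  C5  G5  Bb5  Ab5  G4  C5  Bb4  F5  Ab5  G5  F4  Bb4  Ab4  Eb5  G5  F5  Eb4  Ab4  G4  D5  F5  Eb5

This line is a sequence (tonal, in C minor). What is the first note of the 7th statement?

C4

The 6-note cells begin on Bb4, Ab4, G4, F4, Eb4 — each down a 2nd from the last.
Continuing: D4 → C4. Statement 7 starts on C4.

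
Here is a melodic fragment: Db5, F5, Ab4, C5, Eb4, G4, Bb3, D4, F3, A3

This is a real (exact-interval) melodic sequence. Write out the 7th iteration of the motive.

G2 B2

The 2-note cells begin on Db5, Ab4, Eb4, Bb3, F3 — each down a 4th from the last.
Continuing the starts: C3 → G2.
So cell 7 is G2 B2.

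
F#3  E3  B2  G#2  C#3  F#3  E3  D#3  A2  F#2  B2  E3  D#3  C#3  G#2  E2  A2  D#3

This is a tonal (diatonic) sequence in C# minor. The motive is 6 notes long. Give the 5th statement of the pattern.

Unit = 6 notes; the statements start on F#3, E3, D#3, moving down a 2nd each time.
Extending down a 2nd: C#3 → B2.
Statement 5 starts on B2 and keeps the same diatonic contour: B2 A2 E2 C#2 F#2 B2.

B2 A2 E2 C#2 F#2 B2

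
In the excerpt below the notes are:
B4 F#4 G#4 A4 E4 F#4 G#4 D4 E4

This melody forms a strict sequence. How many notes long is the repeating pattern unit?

There are 9 notes; a 3-note unit gives 3 cells:
B4 F#4 G#4 | A4 E4 F#4 | G#4 D4 E4
Every group is a transposition down a 2nd of the one before; no shorter unit works.

3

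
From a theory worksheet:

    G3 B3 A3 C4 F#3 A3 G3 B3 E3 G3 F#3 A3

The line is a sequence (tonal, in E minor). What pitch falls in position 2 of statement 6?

D3

The unit is 4 notes. Position-2 pitches of the 3 shown cells: B3, A3, G3.
Carrying that down a 2nd forward: F#3 → E3 → D3.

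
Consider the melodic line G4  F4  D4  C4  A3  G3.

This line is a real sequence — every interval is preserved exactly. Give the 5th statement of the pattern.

B2 A2

Unit = 2 notes; the statements start on G4, D4, A3, moving down a 4th each time.
Continuing the starts: E3 → B2.
From B2 the exact shape gives B2 A2.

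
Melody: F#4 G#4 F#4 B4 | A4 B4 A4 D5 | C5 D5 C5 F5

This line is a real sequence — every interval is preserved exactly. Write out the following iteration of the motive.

Eb5 F5 Eb5 Ab5

Unit = 4 notes; the statements start on F#4, A4, C5, moving up a 3rd each time.
So cell 4 is Eb5 F5 Eb5 Ab5.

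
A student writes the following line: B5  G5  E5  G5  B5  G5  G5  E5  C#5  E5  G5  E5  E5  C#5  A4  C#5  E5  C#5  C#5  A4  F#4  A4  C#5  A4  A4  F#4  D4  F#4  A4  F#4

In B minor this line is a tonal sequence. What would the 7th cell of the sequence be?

With a 6-note motive the entries are B5, G5, E5, C#5, A4, each down a 3rd from the previous.
Continuing the starts: F#4 → D4.
From D4 the diatonic shape gives D4 B3 G3 B3 D4 B3.

D4 B3 G3 B3 D4 B3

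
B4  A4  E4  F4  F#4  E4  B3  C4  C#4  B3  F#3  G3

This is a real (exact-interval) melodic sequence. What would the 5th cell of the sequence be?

Taking 4-note groups, the heads are B4, F#4, C#4: the pattern moves down a 4th.
Continuing the starts: G#3 → D#3.
From D#3 the exact shape gives D#3 C#3 G#2 A2.

D#3 C#3 G#2 A2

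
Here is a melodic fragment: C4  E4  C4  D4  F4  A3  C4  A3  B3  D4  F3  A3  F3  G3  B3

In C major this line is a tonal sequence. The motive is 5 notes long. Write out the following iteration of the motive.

With a 5-note motive the entries are C4, A3, F3, each down a 3rd from the previous.
So cell 4 is D3 F3 D3 E3 G3.

D3 F3 D3 E3 G3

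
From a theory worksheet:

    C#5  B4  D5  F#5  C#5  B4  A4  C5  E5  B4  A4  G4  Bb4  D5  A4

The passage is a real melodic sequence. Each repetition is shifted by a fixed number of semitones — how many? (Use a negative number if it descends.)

Unit = 5 notes; the statements start on C#5, B4, A4, moving down a 2nd each time.
Counting half-steps from C#5 to B4: -2.

-2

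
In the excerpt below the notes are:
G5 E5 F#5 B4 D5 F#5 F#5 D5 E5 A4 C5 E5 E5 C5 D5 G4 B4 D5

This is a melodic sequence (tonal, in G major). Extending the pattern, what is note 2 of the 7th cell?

The unit is 6 notes. Position-2 pitches of the 3 shown cells: E5, D5, C5.
Extending down a 2nd: B4 → A4 → G4 → F#4.

F#4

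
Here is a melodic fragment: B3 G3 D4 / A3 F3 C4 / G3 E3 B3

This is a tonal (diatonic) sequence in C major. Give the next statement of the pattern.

The 3-note cells begin on B3, A3, G3 — each down a 2nd from the last.
So cell 4 is F3 D3 A3.

F3 D3 A3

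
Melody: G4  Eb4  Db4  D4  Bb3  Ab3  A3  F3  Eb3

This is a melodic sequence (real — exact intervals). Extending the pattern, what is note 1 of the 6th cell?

F#2

With 3-note cells, note 1 of each statement runs G4, D4, A3.
Extending down a 4th: E3 → B2 → F#2.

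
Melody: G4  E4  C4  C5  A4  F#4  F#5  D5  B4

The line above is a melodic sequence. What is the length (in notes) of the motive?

There are 9 notes; a 3-note unit gives 3 cells:
G4 E4 C4 | C5 A4 F#4 | F#5 D5 B4
Each cell is the previous one up a 4th — so the unit is 3 notes.

3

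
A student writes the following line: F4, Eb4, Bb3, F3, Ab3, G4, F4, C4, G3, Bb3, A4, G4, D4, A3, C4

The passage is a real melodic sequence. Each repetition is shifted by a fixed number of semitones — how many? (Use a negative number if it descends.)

Taking 5-note groups, the heads are F4, G4, A4: the pattern moves up a 2nd.
F4 to G4 spans +2 semitones.

2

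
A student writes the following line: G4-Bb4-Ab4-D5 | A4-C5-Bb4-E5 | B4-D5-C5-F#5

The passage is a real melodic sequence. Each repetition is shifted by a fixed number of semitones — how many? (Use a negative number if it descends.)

2

With a 4-note motive the entries are G4, A4, B4, each up a 2nd from the previous.
G4 to A4 spans +2 semitones.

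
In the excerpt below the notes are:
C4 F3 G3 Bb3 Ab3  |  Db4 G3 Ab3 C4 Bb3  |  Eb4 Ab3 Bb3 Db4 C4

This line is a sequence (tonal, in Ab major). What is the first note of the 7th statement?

The 5-note cells begin on C4, Db4, Eb4 — each up a 2nd from the last.
Extending the heads up a 2nd: F4 → G4 → Ab4 → Bb4.

Bb4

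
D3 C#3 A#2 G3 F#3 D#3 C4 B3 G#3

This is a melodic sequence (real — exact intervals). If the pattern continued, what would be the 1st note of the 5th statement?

Bb4

With 3-note cells, note 1 of each statement runs D3, G3, C4.
Extending up a 4th: F4 → Bb4.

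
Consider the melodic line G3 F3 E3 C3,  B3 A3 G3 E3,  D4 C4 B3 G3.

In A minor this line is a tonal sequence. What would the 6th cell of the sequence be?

C5 B4 A4 F4

Unit = 4 notes; the statements start on G3, B3, D4, moving up a 3rd each time.
Continuing the starts: F4 → A4 → C5.
So cell 6 is C5 B4 A4 F4.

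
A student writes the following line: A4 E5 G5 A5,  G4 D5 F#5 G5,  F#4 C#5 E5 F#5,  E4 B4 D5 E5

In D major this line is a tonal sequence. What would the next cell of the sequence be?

D4 A4 C#5 D5

Unit = 4 notes; the statements start on A4, G4, F#4, E4, moving down a 2nd each time.
So cell 5 is D4 A4 C#5 D5.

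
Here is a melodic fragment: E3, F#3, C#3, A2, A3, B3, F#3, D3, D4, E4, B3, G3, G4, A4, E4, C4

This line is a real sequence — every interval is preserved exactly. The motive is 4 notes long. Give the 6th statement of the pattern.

The 4-note cells begin on E3, A3, D4, G4 — each up a 4th from the last.
Extending up a 4th: C5 → F5.
Statement 6 starts on F5 and keeps the same exact contour: F5 G5 D5 Bb4.

F5 G5 D5 Bb4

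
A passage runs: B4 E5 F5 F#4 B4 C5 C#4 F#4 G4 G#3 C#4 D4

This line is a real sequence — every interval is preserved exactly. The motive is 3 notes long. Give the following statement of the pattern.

The 3-note cells begin on B4, F#4, C#4, G#3 — each down a 4th from the last.
From D#3 the exact shape gives D#3 G#3 A3.

D#3 G#3 A3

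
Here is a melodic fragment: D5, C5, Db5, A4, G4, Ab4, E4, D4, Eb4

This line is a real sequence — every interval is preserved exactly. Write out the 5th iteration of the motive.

With a 3-note motive the entries are D5, A4, E4, each down a 4th from the previous.
Continuing the starts: B3 → F#3.
Statement 5 starts on F#3 and keeps the same exact contour: F#3 E3 F3.

F#3 E3 F3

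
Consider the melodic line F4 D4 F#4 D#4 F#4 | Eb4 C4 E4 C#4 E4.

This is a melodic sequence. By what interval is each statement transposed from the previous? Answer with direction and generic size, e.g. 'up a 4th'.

down a 2nd

Unit = 5 notes; the statements start on F4, Eb4, moving down a 2nd each time.
From F4 to Eb4: down a 2nd.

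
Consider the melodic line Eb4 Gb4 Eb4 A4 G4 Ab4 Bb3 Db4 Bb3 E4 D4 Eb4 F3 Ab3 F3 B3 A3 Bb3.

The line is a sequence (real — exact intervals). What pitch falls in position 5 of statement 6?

With 6-note cells, note 5 of each statement runs G4, D4, A3.
Carrying that down a 4th forward: E3 → B2 → F#2.

F#2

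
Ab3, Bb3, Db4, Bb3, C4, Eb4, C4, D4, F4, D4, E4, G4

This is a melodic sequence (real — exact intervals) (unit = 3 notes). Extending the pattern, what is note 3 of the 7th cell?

C#5

With 3-note cells, note 3 of each statement runs Db4, Eb4, F4, G4.
Each moves up a 2nd. Continuing: A4 → B4 → C#5.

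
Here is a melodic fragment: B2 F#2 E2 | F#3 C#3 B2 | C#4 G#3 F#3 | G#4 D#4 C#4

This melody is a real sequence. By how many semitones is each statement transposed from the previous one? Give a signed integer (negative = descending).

The 3-note cells begin on B2, F#3, C#4, G#4 — each up a 5th from the last.
B2 to F#3 spans +7 semitones.

7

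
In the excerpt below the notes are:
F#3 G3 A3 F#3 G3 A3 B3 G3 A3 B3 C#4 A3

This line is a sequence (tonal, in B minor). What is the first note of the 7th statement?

The 4-note cells begin on F#3, G3, A3 — each up a 2nd from the last.
Continuing: B3 → C#4 → D4 → E4. Statement 7 starts on E4.

E4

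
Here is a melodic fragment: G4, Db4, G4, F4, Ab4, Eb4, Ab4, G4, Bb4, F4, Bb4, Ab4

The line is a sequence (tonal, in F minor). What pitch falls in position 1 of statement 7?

Grouping in 4s, the 1st note of each cell is G4, Ab4, Bb4.
Extending up a 2nd: C5 → Db5 → Eb5 → F5.

F5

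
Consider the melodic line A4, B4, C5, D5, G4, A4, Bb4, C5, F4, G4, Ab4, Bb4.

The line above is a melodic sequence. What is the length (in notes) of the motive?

12 notes total. Splitting into 3 groups of 4:
A4 B4 C5 D5 | G4 A4 Bb4 C5 | F4 G4 Ab4 Bb4
That's a consistent down a 2nd shift per cell, and no other grouping gives one.

4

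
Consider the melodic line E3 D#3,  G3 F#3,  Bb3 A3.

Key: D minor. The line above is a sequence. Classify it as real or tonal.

real

Each cell has the same semitone pattern (-1,) — intervals are preserved exactly.
And D#3 lies outside D minor, so the sequence is real rather than tonal.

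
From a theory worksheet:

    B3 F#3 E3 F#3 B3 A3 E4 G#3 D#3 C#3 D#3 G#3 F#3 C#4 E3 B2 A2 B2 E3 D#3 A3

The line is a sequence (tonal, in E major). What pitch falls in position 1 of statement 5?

A2

The unit is 7 notes. Position-1 pitches of the 3 shown cells: B3, G#3, E3.
Extending down a 3rd: C#3 → A2.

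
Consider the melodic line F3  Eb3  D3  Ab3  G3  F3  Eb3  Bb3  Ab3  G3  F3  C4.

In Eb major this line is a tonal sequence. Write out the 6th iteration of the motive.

D4 C4 Bb3 F4

With a 4-note motive the entries are F3, G3, Ab3, each up a 2nd from the previous.
Continuing the starts: Bb3 → C4 → D4.
Statement 6 starts on D4 and keeps the same diatonic contour: D4 C4 Bb3 F4.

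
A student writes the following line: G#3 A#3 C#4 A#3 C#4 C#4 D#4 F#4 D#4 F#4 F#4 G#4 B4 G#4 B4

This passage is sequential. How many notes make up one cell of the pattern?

15 notes total. Splitting into 3 groups of 5:
G#3 A#3 C#4 A#3 C#4 | C#4 D#4 F#4 D#4 F#4 | F#4 G#4 B4 G#4 B4
Each cell is the previous one up a 4th — so the unit is 5 notes.

5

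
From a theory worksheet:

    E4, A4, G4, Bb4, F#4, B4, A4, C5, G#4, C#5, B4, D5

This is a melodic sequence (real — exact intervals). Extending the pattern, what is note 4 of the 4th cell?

E5

Grouping in 4s, the 4th note of each cell is Bb4, C5, D5.
Each moves up a 2nd; the next is E5.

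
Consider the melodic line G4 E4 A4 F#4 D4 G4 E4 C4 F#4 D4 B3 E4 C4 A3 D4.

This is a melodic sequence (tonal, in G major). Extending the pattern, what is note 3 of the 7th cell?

B3

Grouping in 3s, the 3rd note of each cell is A4, G4, F#4, E4, D4.
Each moves down a 2nd. Continuing: C4 → B3.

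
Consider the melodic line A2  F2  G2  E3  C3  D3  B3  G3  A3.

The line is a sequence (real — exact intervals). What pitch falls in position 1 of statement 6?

The unit is 3 notes. Position-1 pitches of the 3 shown cells: A2, E3, B3.
Carrying that up a 5th forward: F#4 → C#5 → G#5.

G#5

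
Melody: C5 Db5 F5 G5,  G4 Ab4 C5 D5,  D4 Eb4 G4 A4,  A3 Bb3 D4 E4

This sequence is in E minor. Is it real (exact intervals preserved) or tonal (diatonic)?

real

Each cell has the same semitone pattern (1, 4, 2) — intervals are preserved exactly.
And Db5 lies outside E minor, so the sequence is real rather than tonal.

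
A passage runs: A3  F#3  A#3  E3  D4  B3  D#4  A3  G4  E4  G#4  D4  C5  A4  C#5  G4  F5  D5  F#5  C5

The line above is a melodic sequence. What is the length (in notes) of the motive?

There are 20 notes; a 4-note unit gives 5 cells:
A3 F#3 A#3 E3 | D4 B3 D#4 A3 | G4 E4 G#4 D4 | C5 A4 C#5 G4 | F5 D5 F#5 C5
Each cell is the previous one up a 4th — so the unit is 4 notes.

4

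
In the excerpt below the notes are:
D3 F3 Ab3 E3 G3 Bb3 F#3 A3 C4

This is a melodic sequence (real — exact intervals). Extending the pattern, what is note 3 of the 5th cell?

E4

The unit is 3 notes. Position-3 pitches of the 3 shown cells: Ab3, Bb3, C4.
Each moves up a 2nd. Continuing: D4 → E4.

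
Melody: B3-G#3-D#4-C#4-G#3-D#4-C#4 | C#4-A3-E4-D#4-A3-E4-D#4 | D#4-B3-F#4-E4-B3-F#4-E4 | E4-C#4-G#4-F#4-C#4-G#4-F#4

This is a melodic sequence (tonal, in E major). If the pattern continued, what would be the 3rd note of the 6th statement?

With 7-note cells, note 3 of each statement runs D#4, E4, F#4, G#4.
Each moves up a 2nd. Continuing: A4 → B4.

B4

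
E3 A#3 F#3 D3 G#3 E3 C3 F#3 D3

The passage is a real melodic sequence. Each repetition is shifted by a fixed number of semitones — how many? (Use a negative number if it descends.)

The 3-note cells begin on E3, D3, C3 — each down a 2nd from the last.
E3→D3 is 50 − 52 = -2 semitones.

-2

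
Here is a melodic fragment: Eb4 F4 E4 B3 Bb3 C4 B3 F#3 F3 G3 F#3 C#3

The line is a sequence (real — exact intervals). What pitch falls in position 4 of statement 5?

D#2

The unit is 4 notes. Position-4 pitches of the 3 shown cells: B3, F#3, C#3.
Extending down a 4th: G#2 → D#2.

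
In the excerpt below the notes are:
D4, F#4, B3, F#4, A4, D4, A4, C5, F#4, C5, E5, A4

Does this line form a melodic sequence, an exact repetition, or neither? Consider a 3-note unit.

Each 3-note cell is the previous one transposed up a 3rd.

sequence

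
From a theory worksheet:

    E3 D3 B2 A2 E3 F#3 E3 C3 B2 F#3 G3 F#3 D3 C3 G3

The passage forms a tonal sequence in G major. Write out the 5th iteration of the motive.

B3 A3 F#3 E3 B3

Taking 5-note groups, the heads are E3, F#3, G3: the pattern moves up a 2nd.
Extending up a 2nd: A3 → B3.
From B3 the diatonic shape gives B3 A3 F#3 E3 B3.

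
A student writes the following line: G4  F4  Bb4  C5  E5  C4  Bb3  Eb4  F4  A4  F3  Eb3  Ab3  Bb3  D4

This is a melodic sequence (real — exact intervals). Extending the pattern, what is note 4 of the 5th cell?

Grouping in 5s, the 4th note of each cell is C5, F4, Bb3.
Carrying that down a 5th forward: Eb3 → Ab2.

Ab2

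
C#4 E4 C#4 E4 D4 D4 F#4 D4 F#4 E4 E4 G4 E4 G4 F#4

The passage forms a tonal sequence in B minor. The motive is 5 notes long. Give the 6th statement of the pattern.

A4 C#5 A4 C#5 B4

The 5-note cells begin on C#4, D4, E4 — each up a 2nd from the last.
Extending up a 2nd: F#4 → G4 → A4.
Statement 6 starts on A4 and keeps the same diatonic contour: A4 C#5 A4 C#5 B4.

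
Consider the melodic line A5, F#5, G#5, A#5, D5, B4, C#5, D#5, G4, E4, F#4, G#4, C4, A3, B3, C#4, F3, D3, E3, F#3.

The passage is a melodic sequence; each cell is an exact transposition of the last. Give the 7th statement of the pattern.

Taking 4-note groups, the heads are A5, D5, G4, C4, F3: the pattern moves down a 5th.
Carrying on: Bb2 → Eb2.
Statement 7 starts on Eb2 and keeps the same exact contour: Eb2 C2 D2 E2.

Eb2 C2 D2 E2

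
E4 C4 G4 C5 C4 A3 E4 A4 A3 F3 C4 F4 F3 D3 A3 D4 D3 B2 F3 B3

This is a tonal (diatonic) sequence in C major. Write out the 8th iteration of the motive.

The 4-note cells begin on E4, C4, A3, F3, D3 — each down a 3rd from the last.
Continuing the starts: B2 → G2 → E2.
From E2 the diatonic shape gives E2 C2 G2 C3.

E2 C2 G2 C3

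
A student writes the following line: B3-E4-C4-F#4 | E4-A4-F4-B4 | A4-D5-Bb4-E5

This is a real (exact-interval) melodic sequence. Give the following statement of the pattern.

D5 G5 Eb5 A5

The 4-note cells begin on B3, E4, A4 — each up a 4th from the last.
Statement 4 starts on D5 and keeps the same exact contour: D5 G5 Eb5 A5.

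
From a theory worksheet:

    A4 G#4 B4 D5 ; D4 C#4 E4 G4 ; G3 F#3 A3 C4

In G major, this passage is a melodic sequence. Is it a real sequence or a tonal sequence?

real

Each cell has the same semitone pattern (-1, 3, 3) — intervals are preserved exactly.
And G#4 lies outside G major, so the sequence is real rather than tonal.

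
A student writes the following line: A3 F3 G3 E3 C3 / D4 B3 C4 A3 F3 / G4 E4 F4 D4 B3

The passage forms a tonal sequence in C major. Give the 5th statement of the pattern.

F5 D5 E5 C5 A4

The 5-note cells begin on A3, D4, G4 — each up a 4th from the last.
Extending up a 4th: C5 → F5.
Statement 5 starts on F5 and keeps the same diatonic contour: F5 D5 E5 C5 A4.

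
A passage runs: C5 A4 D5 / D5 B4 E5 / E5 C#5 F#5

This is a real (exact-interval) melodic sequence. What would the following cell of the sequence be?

Unit = 3 notes; the statements start on C5, D5, E5, moving up a 2nd each time.
Statement 4 starts on F#5 and keeps the same exact contour: F#5 D#5 G#5.

F#5 D#5 G#5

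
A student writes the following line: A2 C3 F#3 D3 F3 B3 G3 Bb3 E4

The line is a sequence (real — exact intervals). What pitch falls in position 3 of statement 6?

Grouping in 3s, the 3rd note of each cell is F#3, B3, E4.
Extending up a 4th: A4 → D5 → G5.

G5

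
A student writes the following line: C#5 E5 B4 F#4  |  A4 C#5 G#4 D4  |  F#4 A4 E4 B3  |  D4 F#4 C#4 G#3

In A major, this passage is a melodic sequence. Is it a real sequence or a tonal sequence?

Every note is diatonic to A major.
Cell 1 has +3 semitones from note 1 to 2, but cell 2 has +4 — the interval quality changes while the contour stays the same, which is the hallmark of a tonal sequence.

tonal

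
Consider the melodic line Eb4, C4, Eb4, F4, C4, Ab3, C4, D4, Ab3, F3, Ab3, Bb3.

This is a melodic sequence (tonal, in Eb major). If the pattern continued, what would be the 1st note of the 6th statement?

Grouping in 4s, the 1st note of each cell is Eb4, C4, Ab3.
Extending down a 3rd: F3 → D3 → Bb2.

Bb2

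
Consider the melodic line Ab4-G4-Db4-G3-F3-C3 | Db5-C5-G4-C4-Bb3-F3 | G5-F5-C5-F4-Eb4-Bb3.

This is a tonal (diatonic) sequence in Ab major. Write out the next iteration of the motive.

Taking 6-note groups, the heads are Ab4, Db5, G5: the pattern moves up a 4th.
So cell 4 is C6 Bb5 F5 Bb4 Ab4 Eb4.

C6 Bb5 F5 Bb4 Ab4 Eb4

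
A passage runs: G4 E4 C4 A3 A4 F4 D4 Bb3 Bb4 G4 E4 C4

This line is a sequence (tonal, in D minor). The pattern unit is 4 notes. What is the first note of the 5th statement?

D5

Unit = 4 notes; the statements start on G4, A4, Bb4, moving up a 2nd each time.
Continuing: C5 → D5. Statement 5 starts on D5.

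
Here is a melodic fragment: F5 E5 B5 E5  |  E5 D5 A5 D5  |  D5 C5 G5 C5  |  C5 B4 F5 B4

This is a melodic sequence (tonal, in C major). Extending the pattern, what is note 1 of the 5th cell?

The unit is 4 notes. Position-1 pitches of the 4 shown cells: F5, E5, D5, C5.
From C5, down a 2nd gives B4.

B4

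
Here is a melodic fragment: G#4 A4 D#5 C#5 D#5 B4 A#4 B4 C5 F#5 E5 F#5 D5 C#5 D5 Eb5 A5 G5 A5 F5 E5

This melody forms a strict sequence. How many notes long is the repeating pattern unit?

There are 21 notes; a 7-note unit gives 3 cells:
G#4 A4 D#5 C#5 D#5 B4 A#4 | B4 C5 F#5 E5 F#5 D5 C#5 | D5 Eb5 A5 G5 A5 F5 E5
Each cell is the previous one up a 3rd — so the unit is 7 notes.

7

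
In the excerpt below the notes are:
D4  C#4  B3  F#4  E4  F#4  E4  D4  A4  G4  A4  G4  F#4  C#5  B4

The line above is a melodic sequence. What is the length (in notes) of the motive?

5

There are 15 notes; a 5-note unit gives 3 cells:
D4 C#4 B3 F#4 E4 | F#4 E4 D4 A4 G4 | A4 G4 F#4 C#5 B4
Each cell is the previous one up a 3rd — so the unit is 5 notes.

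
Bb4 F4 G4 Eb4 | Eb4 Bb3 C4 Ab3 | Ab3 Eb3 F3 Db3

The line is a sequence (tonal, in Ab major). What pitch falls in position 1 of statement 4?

Grouping in 4s, the 1st note of each cell is Bb4, Eb4, Ab3.
Each moves down a 5th; the next is Db3.

Db3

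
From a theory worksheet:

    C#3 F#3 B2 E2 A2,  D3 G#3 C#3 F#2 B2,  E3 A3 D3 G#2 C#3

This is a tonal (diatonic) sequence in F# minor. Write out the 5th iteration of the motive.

Taking 5-note groups, the heads are C#3, D3, E3: the pattern moves up a 2nd.
Carrying on: F#3 → G#3.
Statement 5 starts on G#3 and keeps the same diatonic contour: G#3 C#4 F#3 B2 E3.

G#3 C#4 F#3 B2 E3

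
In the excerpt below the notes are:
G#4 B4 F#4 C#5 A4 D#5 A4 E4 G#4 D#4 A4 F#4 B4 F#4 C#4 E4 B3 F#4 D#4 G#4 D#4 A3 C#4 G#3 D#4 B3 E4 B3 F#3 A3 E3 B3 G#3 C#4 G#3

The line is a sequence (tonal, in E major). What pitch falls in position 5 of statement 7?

Grouping in 7s, the 5th note of each cell is A4, F#4, D#4, B3, G#3.
Each moves down a 3rd. Continuing: E3 → C#3.

C#3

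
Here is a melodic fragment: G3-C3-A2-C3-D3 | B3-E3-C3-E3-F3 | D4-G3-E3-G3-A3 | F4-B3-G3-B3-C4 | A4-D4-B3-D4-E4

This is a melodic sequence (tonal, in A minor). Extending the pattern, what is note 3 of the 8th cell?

The unit is 5 notes. Position-3 pitches of the 5 shown cells: A2, C3, E3, G3, B3.
Each moves up a 3rd. Continuing: D4 → F4 → A4.

A4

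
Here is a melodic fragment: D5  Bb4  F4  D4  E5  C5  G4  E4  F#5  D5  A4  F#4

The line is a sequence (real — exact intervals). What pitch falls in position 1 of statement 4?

The unit is 4 notes. Position-1 pitches of the 3 shown cells: D5, E5, F#5.
From F#5, up a 2nd gives G#5.

G#5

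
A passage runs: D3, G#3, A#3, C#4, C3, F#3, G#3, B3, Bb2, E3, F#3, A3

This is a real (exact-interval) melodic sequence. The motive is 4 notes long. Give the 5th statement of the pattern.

The 4-note cells begin on D3, C3, Bb2 — each down a 2nd from the last.
Carrying on: Ab2 → Gb2.
Statement 5 starts on Gb2 and keeps the same exact contour: Gb2 C3 D3 F3.

Gb2 C3 D3 F3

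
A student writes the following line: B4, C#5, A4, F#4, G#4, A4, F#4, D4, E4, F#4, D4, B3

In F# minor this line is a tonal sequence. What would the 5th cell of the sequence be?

A3 B3 G#3 E3

With a 4-note motive the entries are B4, G#4, E4, each down a 3rd from the previous.
Continuing the starts: C#4 → A3.
So cell 5 is A3 B3 G#3 E3.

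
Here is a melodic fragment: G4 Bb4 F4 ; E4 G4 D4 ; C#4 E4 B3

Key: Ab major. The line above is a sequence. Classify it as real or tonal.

Each cell has the same semitone pattern (3, -5) — intervals are preserved exactly.
And E4 lies outside Ab major, so the sequence is real rather than tonal.

real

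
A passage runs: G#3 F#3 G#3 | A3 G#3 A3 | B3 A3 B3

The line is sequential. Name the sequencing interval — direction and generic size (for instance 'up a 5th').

Taking 3-note groups, the heads are G#3, A3, B3: the pattern moves up a 2nd.
From G#3 to A3: up a 2nd.

up a 2nd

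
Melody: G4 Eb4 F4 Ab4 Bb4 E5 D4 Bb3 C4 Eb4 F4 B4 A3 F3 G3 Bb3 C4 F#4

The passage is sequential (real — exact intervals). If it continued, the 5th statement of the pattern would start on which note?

B2

Taking 6-note groups, the heads are G4, D4, A3: the pattern moves down a 4th.
Continuing: E3 → B2. Statement 5 starts on B2.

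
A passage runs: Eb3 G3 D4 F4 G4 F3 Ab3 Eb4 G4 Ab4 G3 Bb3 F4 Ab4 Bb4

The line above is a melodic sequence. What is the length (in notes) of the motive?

15 notes total. Splitting into 3 groups of 5:
Eb3 G3 D4 F4 G4 | F3 Ab3 Eb4 G4 Ab4 | G3 Bb3 F4 Ab4 Bb4
Every group is a transposition up a 2nd of the one before; no shorter unit works.

5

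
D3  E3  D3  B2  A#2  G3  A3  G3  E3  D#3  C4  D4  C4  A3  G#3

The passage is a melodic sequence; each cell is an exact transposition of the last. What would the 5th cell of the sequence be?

Bb4 C5 Bb4 G4 F#4

The 5-note cells begin on D3, G3, C4 — each up a 4th from the last.
Continuing the starts: F4 → Bb4.
Statement 5 starts on Bb4 and keeps the same exact contour: Bb4 C5 Bb4 G4 F#4.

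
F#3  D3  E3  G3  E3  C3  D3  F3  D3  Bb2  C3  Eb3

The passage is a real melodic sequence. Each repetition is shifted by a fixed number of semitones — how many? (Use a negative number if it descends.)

The 4-note cells begin on F#3, E3, D3 — each down a 2nd from the last.
F#3→E3 is 52 − 54 = -2 semitones.

-2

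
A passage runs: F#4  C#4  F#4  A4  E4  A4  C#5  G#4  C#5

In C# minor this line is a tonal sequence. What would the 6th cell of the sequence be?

With a 3-note motive the entries are F#4, A4, C#5, each up a 3rd from the previous.
Carrying on: E5 → G#5 → B5.
From B5 the diatonic shape gives B5 F#5 B5.

B5 F#5 B5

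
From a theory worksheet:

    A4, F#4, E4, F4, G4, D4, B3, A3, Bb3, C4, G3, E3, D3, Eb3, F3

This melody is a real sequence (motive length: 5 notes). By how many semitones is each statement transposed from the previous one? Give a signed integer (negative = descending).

-7

Taking 5-note groups, the heads are A4, D4, G3: the pattern moves down a 5th.
A4→D4 is 62 − 69 = -7 semitones.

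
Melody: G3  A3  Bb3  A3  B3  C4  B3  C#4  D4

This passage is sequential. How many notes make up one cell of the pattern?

Try groups of 3 (3 cells in 9 notes):
G3 A3 Bb3 | A3 B3 C4 | B3 C#4 D4
That's a consistent up a 2nd shift per cell, and no other grouping gives one.

3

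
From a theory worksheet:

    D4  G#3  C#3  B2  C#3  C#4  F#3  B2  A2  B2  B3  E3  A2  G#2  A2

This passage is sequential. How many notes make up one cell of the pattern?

There are 15 notes; a 5-note unit gives 3 cells:
D4 G#3 C#3 B2 C#3 | C#4 F#3 B2 A2 B2 | B3 E3 A2 G#2 A2
That's a consistent down a 2nd shift per cell, and no other grouping gives one.

5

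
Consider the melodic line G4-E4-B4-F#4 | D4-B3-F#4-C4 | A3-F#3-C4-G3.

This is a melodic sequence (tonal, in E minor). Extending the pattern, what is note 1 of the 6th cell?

With 4-note cells, note 1 of each statement runs G4, D4, A3.
Extending down a 4th: E3 → B2 → F#2.

F#2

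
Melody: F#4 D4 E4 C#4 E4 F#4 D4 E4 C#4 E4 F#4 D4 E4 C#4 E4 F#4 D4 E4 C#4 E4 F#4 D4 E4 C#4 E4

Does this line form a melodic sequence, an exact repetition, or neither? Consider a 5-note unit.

Each 5-note cell is identical (F#4 D4 E4 C#4 E4), restated at the same pitch.

repetition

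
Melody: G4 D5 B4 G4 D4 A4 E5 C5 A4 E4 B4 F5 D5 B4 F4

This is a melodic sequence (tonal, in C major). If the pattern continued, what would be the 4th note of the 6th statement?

E5

With 5-note cells, note 4 of each statement runs G4, A4, B4.
Each moves up a 2nd. Continuing: C5 → D5 → E5.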